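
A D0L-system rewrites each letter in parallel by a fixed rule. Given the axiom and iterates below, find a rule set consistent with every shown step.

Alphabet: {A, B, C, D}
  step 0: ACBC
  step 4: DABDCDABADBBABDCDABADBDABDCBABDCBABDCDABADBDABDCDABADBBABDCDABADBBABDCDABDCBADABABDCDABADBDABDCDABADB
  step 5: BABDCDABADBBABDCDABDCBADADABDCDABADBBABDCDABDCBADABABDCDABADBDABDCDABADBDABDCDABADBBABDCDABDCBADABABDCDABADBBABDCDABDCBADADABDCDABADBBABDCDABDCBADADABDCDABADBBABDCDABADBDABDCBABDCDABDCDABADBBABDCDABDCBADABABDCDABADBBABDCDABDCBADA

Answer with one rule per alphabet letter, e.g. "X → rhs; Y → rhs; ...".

  step 4 ⇒ step 5: DABDCDABADBBABDCDABADBDABDCBABDCBABDCDABADBDABDCDABADBBABDCDABADBBABDCDABDCBADABABDCDABADBDABDCDABADB ⇒ BA·BDC·DA·BA·DB·BA·BDC·DA·BDC·BA·DA·DA·BDC·DA·BA·DB·BA·BDC·DA·BDC·BA·DA·BA·BDC·DA·BA·DB·DA·BDC·DA·BA·DB·DA·BDC·DA·BA·DB·BA·BDC·DA·BDC·BA·DA·BA·BDC·DA·BA·DB·BA·BDC·DA·BDC·BA·DA·DA·BDC·DA·BA·DB·BA·BDC·DA·BDC·BA·DA·DA·BDC·DA·BA·DB·BA·BDC·DA·BA·DB·DA·BDC·BA·BDC·DA·BDC·DA·BA·DB·BA·BDC·DA·BDC·BA·DA·BA·BDC·DA·BA·DB·BA·BDC·DA·BDC·BA·DA
    A ↦ BDC
    B ↦ DA
    C ↦ DB
    D ↦ BA

A->BDC, B->DA, C->DB, D->BA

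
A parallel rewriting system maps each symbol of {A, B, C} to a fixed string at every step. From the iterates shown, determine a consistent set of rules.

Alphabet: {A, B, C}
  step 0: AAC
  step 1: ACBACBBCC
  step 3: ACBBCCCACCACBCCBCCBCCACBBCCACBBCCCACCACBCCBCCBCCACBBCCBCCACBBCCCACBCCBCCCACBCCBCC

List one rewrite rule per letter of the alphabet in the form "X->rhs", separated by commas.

  step 0 ⇒ step 1: AAC ⇒ ACB·ACB·BCC
    A ↦ ACB
    C ↦ BCC
    B ↦ CAC  (constrained at step 1)

A->ACB, B->CAC, C->BCC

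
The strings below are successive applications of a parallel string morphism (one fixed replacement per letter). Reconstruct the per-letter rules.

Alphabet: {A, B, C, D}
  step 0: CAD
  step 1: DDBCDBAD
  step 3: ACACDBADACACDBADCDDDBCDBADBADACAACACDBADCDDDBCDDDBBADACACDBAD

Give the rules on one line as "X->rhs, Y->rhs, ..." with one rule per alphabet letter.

A->CD, B->ACA, C->DDB, D->BAD

  step 0 ⇒ step 1: CAD ⇒ DDB·CD·BAD
    A ↦ CD
    C ↦ DDB
    D ↦ BAD
    B ↦ ACA  (constrained at step 1)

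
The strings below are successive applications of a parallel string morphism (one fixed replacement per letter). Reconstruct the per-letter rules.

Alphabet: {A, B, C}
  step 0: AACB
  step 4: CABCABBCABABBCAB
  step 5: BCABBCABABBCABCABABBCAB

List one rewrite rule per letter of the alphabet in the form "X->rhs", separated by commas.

A->C, B->AB, C->B

  step 4 ⇒ step 5: CABCABBCABABBCAB ⇒ B·C·AB·B·C·AB·AB·B·C·AB·C·AB·AB·B·C·AB
    A ↦ C
    B ↦ AB
    C ↦ B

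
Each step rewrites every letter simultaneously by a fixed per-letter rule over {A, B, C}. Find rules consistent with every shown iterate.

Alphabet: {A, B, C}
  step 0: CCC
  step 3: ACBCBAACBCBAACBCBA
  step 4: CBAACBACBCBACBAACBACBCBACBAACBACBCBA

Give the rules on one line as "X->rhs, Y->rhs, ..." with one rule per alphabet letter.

  step 3 ⇒ step 4: ACBCBAACBCBAACBCBA ⇒ CBA·A·CB·A·CB·CBA·CBA·A·CB·A·CB·CBA·CBA·A·CB·A·CB·CBA
    A ↦ CBA
    B ↦ CB
    C ↦ A

A->CBA, B->CB, C->A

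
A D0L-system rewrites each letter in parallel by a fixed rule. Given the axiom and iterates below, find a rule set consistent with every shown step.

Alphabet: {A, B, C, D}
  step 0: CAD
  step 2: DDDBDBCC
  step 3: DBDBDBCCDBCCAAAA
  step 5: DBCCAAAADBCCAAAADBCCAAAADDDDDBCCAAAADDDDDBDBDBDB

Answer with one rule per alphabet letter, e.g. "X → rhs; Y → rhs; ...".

A->D, B->CC, C->AA, D->DB

  step 2 ⇒ step 3: DDDBDBCC ⇒ DB·DB·DB·CC·DB·CC·AA·AA
    B ↦ CC
    C ↦ AA
    D ↦ DB
    A ↦ D  (constrained at step 0)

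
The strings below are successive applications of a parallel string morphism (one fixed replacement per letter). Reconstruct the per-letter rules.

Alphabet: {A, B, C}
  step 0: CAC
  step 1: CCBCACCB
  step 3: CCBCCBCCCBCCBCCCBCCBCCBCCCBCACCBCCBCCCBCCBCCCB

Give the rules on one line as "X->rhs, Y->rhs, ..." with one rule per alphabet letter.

  step 0 ⇒ step 1: CAC ⇒ CCB·CA·CCB
    A ↦ CA
    C ↦ CCB
    B ↦ C  (constrained at step 1)

A->CA, B->C, C->CCB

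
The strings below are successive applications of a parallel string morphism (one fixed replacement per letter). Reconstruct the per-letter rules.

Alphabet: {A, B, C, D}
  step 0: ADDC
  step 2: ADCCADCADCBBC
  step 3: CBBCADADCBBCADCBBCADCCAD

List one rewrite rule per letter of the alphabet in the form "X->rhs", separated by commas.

A->CB, B->C, C->AD, D->BC

  step 2 ⇒ step 3: ADCCADCADCBBC ⇒ CB·BC·AD·AD·CB·BC·AD·CB·BC·AD·C·C·AD
    A ↦ CB
    B ↦ C
    C ↦ AD
    D ↦ BC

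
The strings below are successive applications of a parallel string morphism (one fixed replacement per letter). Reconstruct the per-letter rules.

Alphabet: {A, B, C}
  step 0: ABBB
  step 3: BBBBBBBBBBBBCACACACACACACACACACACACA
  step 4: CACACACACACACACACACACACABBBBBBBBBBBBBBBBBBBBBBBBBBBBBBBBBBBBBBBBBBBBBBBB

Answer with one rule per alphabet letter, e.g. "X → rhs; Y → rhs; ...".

A->BBB, B->CA, C->B

  step 3 ⇒ step 4: BBBBBBBBBBBBCACACACACACACACACACACACA ⇒ CA·CA·CA·CA·CA·CA·CA·CA·CA·CA·CA·CA·B·BBB·B·BBB·B·BBB·B·BBB·B·BBB·B·BBB·B·BBB·B·BBB·B·BBB·B·BBB·B·BBB·B·BBB
    A ↦ BBB
    B ↦ CA
    C ↦ B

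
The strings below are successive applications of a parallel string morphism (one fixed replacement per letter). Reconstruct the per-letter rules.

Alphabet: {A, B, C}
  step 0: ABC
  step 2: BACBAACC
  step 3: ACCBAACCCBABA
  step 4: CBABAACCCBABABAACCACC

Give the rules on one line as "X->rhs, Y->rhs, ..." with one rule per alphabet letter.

  step 3 ⇒ step 4: ACCBAACCCBABA ⇒ C·BA·BA·AC·C·C·BA·BA·BA·AC·C·AC·C
    A ↦ C
    B ↦ AC
    C ↦ BA

A->C, B->AC, C->BA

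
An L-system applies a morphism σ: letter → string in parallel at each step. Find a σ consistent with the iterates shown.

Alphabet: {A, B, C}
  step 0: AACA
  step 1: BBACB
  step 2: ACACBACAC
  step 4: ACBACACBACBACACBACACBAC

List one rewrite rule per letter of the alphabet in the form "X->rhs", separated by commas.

A->B, B->AC, C->AC

  step 1 ⇒ step 2: BBACB ⇒ AC·AC·B·AC·AC
    A ↦ B
    B ↦ AC
    C ↦ AC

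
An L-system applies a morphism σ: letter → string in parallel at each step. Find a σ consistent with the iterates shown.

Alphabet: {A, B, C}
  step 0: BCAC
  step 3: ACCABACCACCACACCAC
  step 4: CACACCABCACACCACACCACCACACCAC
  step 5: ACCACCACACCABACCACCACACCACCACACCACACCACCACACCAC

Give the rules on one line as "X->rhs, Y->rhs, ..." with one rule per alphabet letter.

A->C, B->AB, C->AC

  step 4 ⇒ step 5: CACACCABCACACCACACCACCACACCAC ⇒ AC·C·AC·C·AC·AC·C·AB·AC·C·AC·C·AC·AC·C·AC·C·AC·AC·C·AC·AC·C·AC·C·AC·AC·C·AC
    A ↦ C
    B ↦ AB
    C ↦ AC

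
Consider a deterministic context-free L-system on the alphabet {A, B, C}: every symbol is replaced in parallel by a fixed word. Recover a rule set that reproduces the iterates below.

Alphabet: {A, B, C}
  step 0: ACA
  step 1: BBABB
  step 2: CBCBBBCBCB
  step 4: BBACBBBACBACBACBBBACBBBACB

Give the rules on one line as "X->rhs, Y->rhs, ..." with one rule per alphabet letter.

A->BB, B->CB, C->A

  step 1 ⇒ step 2: BBABB ⇒ CB·CB·BB·CB·CB
    A ↦ BB
    B ↦ CB
  step 0 ⇒ step 1: ACA ⇒ BB·A·BB
    C ↦ A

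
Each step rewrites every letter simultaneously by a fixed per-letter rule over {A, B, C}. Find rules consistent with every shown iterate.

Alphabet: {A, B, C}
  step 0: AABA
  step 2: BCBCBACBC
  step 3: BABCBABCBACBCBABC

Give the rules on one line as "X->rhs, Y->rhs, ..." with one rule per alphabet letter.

  step 2 ⇒ step 3: BCBCBACBC ⇒ BA·BC·BA·BC·BA·C·BC·BA·BC
    A ↦ C
    B ↦ BA
    C ↦ BC

A->C, B->BA, C->BC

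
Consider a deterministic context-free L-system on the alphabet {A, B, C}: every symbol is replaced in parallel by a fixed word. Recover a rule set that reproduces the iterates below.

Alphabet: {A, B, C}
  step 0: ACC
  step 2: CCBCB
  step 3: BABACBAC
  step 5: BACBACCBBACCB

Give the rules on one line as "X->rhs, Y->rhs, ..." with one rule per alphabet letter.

A->B, B->C, C->BA

  step 2 ⇒ step 3: CCBCB ⇒ BA·BA·C·BA·C
    B ↦ C
    C ↦ BA
    A ↦ B  (constrained at step 0)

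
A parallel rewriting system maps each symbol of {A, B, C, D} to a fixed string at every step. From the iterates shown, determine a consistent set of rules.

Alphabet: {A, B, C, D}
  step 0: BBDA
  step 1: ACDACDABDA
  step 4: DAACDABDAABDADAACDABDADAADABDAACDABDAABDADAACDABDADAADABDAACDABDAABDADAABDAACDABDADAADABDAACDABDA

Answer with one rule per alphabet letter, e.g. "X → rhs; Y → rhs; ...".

  step 0 ⇒ step 1: BBDA ⇒ ACD·ACD·AB·DA
    A ↦ DA
    B ↦ ACD
    D ↦ AB
    C ↦ AD  (constrained at step 1)

A->DA, B->ACD, C->AD, D->AB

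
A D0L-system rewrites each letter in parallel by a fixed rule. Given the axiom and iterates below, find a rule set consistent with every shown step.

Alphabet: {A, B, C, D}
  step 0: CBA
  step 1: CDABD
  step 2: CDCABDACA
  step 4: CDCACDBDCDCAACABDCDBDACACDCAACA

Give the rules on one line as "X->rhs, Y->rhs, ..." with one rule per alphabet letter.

  step 1 ⇒ step 2: CDABD ⇒ CD·CA·BD·A·CA
    A ↦ BD
    B ↦ A
    C ↦ CD
    D ↦ CA

A->BD, B->A, C->CD, D->CA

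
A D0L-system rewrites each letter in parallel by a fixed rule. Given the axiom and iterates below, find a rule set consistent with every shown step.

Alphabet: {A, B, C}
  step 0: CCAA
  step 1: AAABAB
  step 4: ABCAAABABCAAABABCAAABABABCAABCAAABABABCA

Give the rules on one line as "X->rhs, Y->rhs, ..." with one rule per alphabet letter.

A->AB, B->CA, C->A

  step 0 ⇒ step 1: CCAA ⇒ A·A·AB·AB
    A ↦ AB
    C ↦ A
    B ↦ CA  (constrained at step 1)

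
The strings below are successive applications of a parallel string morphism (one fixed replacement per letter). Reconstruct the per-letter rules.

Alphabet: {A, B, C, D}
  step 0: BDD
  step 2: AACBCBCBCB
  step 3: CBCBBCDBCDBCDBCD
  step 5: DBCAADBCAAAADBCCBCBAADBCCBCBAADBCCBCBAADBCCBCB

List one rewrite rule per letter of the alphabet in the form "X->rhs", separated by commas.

A->CB, B->D, C->BC, D->AA

  step 2 ⇒ step 3: AACBCBCBCB ⇒ CB·CB·BC·D·BC·D·BC·D·BC·D
    A ↦ CB
    B ↦ D
    C ↦ BC
    D ↦ AA  (constrained at step 0)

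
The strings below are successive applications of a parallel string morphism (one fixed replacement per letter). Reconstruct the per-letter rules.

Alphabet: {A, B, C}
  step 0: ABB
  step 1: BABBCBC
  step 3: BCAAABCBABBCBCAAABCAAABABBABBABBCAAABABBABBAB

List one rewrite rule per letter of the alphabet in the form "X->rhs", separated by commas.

A->BAB, B->BC, C->AAA

  step 0 ⇒ step 1: ABB ⇒ BAB·BC·BC
    A ↦ BAB
    B ↦ BC
    C ↦ AAA  (constrained at step 1)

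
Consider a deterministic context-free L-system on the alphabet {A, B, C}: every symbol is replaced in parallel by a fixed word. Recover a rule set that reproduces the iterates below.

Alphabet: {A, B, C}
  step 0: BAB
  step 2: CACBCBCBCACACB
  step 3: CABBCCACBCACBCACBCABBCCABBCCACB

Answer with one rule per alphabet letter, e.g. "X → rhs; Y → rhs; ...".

  step 2 ⇒ step 3: CACBCBCBCACACB ⇒ CA·BBC·CA·CB·CA·CB·CA·CB·CA·BBC·CA·BBC·CA·CB
    A ↦ BBC
    B ↦ CB
    C ↦ CA

A->BBC, B->CB, C->CA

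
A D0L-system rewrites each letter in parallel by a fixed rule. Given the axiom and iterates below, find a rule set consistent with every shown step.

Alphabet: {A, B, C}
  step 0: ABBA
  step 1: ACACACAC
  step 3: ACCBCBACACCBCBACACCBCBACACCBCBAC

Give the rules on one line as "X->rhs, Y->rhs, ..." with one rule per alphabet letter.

A->AC, B->AC, C->CB

  step 0 ⇒ step 1: ABBA ⇒ AC·AC·AC·AC
    A ↦ AC
    B ↦ AC
    C ↦ CB  (constrained at step 1)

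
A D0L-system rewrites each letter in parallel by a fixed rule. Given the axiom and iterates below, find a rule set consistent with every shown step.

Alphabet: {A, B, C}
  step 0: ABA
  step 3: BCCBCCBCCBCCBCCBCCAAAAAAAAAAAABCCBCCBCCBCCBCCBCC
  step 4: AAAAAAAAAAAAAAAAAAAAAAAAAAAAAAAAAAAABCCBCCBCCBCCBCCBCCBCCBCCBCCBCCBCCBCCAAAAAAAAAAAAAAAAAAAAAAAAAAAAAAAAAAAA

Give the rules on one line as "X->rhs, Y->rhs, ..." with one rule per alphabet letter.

A->BCC, B->AA, C->AA

  step 3 ⇒ step 4: BCCBCCBCCBCCBCCBCCAAAAAAAAAAAABCCBCCBCCBCCBCCBCC ⇒ AA·AA·AA·AA·AA·AA·AA·AA·AA·AA·AA·AA·AA·AA·AA·AA·AA·AA·BCC·BCC·BCC·BCC·BCC·BCC·BCC·BCC·BCC·BCC·BCC·BCC·AA·AA·AA·AA·AA·AA·AA·AA·AA·AA·AA·AA·AA·AA·AA·AA·AA·AA
    A ↦ BCC
    B ↦ AA
    C ↦ AA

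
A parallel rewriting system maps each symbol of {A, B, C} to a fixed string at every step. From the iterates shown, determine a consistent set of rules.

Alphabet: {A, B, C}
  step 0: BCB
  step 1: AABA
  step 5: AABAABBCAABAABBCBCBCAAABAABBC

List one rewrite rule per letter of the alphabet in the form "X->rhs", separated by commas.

  step 0 ⇒ step 1: BCB ⇒ A·AB·A
    B ↦ A
    C ↦ AB
    A ↦ BC  (constrained at step 1)

A->BC, B->A, C->AB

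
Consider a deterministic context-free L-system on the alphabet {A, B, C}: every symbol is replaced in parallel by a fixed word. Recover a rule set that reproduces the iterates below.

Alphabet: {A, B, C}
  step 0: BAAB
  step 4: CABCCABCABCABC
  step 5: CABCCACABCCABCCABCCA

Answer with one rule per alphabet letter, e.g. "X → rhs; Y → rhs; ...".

  step 4 ⇒ step 5: CABCCABCABCABC ⇒ CA·B·C·CA·CA·B·C·CA·B·C·CA·B·C·CA
    A ↦ B
    B ↦ C
    C ↦ CA

A->B, B->C, C->CA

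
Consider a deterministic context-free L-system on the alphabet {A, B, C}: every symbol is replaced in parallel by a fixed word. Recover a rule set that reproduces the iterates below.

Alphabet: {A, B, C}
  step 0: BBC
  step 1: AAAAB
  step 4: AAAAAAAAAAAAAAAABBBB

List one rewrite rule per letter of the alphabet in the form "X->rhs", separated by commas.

  step 0 ⇒ step 1: BBC ⇒ AA·AA·B
    B ↦ AA
    C ↦ B
    A ↦ CC  (constrained at step 1)

A->CC, B->AA, C->B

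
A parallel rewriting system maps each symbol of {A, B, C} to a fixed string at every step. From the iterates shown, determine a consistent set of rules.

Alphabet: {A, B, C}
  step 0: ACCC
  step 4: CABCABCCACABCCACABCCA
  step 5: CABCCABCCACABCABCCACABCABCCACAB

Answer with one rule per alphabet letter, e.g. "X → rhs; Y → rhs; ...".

A->B, B->C, C->CA

  step 4 ⇒ step 5: CABCABCCACABCCACABCCA ⇒ CA·B·C·CA·B·C·CA·CA·B·CA·B·C·CA·CA·B·CA·B·C·CA·CA·B
    A ↦ B
    B ↦ C
    C ↦ CA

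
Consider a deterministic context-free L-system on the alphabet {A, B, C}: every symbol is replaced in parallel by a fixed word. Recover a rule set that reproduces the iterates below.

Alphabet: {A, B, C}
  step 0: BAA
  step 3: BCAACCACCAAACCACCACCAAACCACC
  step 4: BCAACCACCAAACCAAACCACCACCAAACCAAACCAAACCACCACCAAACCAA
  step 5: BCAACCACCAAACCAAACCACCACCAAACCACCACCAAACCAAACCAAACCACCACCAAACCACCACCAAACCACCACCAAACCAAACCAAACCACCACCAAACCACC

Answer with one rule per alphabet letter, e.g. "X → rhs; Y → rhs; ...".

  step 4 ⇒ step 5: BCAACCACCAAACCAAACCACCACCAAACCAAACCAAACCACCACCAAACCAA ⇒ BC·A·ACC·ACC·A·A·ACC·A·A·ACC·ACC·ACC·A·A·ACC·ACC·ACC·A·A·ACC·A·A·ACC·A·A·ACC·ACC·ACC·A·A·ACC·ACC·ACC·A·A·ACC·ACC·ACC·A·A·ACC·A·A·ACC·A·A·ACC·ACC·ACC·A·A·ACC·ACC
    A ↦ ACC
    B ↦ BC
    C ↦ A

A->ACC, B->BC, C->A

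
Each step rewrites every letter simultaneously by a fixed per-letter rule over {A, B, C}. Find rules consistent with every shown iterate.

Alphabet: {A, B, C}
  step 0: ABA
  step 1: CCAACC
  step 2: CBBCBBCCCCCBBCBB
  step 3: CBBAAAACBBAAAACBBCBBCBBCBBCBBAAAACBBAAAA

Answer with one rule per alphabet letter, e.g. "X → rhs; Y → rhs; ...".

A->CC, B->AA, C->CBB

  step 2 ⇒ step 3: CBBCBBCCCCCBBCBB ⇒ CBB·AA·AA·CBB·AA·AA·CBB·CBB·CBB·CBB·CBB·AA·AA·CBB·AA·AA
    B ↦ AA
    C ↦ CBB
  step 0 ⇒ step 1: ABA ⇒ CC·AA·CC
    A ↦ CC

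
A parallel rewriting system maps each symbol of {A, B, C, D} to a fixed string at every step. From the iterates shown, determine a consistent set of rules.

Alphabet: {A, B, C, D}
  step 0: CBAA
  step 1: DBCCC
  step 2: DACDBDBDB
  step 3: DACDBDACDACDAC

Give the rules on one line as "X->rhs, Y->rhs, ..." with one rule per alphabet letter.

A->C, B->C, C->DB, D->DA

  step 2 ⇒ step 3: DACDBDBDB ⇒ DA·C·DB·DA·C·DA·C·DA·C
    A ↦ C
    B ↦ C
    C ↦ DB
    D ↦ DA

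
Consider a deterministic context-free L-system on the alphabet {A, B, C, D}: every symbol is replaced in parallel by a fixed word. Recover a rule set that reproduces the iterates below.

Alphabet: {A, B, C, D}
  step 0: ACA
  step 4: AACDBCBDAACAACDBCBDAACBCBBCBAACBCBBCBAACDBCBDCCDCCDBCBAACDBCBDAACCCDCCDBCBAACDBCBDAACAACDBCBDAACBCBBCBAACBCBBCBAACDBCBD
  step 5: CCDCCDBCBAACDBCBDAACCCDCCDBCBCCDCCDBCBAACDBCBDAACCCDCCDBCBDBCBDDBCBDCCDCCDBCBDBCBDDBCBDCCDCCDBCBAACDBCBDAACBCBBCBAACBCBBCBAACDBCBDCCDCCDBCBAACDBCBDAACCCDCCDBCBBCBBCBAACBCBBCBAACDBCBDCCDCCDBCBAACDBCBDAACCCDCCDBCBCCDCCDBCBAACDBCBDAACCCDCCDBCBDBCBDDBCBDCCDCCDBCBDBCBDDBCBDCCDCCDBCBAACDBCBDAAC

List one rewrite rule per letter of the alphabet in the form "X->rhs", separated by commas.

A->CCD, B->D, C->BCB, D->AAC

  step 4 ⇒ step 5: AACDBCBDAACAACDBCBDAACBCBBCBAACBCBBCBAACDBCBDCCDCCDBCBAACDBCBDAACCCDCCDBCBAACDBCBDAACAACDBCBDAACBCBBCBAACBCBBCBAACDBCBD ⇒ CCD·CCD·BCB·AAC·D·BCB·D·AAC·CCD·CCD·BCB·CCD·CCD·BCB·AAC·D·BCB·D·AAC·CCD·CCD·BCB·D·BCB·D·D·BCB·D·CCD·CCD·BCB·D·BCB·D·D·BCB·D·CCD·CCD·BCB·AAC·D·BCB·D·AAC·BCB·BCB·AAC·BCB·BCB·AAC·D·BCB·D·CCD·CCD·BCB·AAC·D·BCB·D·AAC·CCD·CCD·BCB·BCB·BCB·AAC·BCB·BCB·AAC·D·BCB·D·CCD·CCD·BCB·AAC·D·BCB·D·AAC·CCD·CCD·BCB·CCD·CCD·BCB·AAC·D·BCB·D·AAC·CCD·CCD·BCB·D·BCB·D·D·BCB·D·CCD·CCD·BCB·D·BCB·D·D·BCB·D·CCD·CCD·BCB·AAC·D·BCB·D·AAC
    A ↦ CCD
    B ↦ D
    C ↦ BCB
    D ↦ AAC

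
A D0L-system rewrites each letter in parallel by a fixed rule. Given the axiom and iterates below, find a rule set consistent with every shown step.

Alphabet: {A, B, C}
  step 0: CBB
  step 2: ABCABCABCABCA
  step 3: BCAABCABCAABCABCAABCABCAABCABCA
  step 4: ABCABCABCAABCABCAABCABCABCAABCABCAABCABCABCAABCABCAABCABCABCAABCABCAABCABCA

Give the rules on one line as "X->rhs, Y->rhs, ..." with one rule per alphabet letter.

  step 3 ⇒ step 4: BCAABCABCAABCABCAABCABCAABCABCA ⇒ A·BCA·BCA·BCA·A·BCA·BCA·A·BCA·BCA·BCA·A·BCA·BCA·A·BCA·BCA·BCA·A·BCA·BCA·A·BCA·BCA·BCA·A·BCA·BCA·A·BCA·BCA
    A ↦ BCA
    B ↦ A
    C ↦ BCA

A->BCA, B->A, C->BCA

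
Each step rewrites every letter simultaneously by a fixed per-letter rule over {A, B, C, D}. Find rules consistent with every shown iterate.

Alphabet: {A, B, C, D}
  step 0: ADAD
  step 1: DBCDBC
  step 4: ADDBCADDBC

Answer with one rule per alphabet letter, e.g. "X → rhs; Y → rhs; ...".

  step 0 ⇒ step 1: ADAD ⇒ D·BC·D·BC
    A ↦ D
    D ↦ BC
    B ↦ C  (constrained at step 1)
    C ↦ A  (constrained at step 1)

A->D, B->C, C->A, D->BC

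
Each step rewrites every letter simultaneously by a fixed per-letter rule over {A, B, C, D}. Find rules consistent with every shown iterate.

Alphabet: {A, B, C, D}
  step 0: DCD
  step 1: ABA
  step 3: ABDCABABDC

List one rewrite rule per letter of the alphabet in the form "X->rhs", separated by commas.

A->AB, B->DC, C->B, D->A

  step 0 ⇒ step 1: DCD ⇒ A·B·A
    C ↦ B
    D ↦ A
    A ↦ AB  (constrained at step 1)
    B ↦ DC  (constrained at step 1)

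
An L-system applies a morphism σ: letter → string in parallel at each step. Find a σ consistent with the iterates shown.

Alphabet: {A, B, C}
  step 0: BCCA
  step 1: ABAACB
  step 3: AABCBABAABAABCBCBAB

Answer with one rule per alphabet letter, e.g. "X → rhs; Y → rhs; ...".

  step 0 ⇒ step 1: BCCA ⇒ AB·A·A·CB
    A ↦ CB
    B ↦ AB
    C ↦ A

A->CB, B->AB, C->A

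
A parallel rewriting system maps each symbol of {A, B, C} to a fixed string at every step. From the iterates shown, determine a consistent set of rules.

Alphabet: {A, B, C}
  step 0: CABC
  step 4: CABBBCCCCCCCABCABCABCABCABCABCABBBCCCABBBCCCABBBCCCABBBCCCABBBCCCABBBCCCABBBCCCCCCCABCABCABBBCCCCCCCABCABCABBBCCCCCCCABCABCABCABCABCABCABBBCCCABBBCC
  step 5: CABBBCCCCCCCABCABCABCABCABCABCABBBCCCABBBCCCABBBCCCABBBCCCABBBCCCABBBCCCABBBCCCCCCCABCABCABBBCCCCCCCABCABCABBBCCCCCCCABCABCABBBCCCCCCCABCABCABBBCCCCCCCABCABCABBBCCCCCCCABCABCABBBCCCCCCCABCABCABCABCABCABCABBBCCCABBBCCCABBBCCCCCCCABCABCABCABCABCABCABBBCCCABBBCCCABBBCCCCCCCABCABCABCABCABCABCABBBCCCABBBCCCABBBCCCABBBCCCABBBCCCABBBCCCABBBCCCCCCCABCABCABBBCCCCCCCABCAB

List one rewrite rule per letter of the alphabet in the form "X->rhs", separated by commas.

A->BB, B->CC, C->CAB

  step 4 ⇒ step 5: CABBBCCCCCCCABCABCABCABCABCABCABBBCCCABBBCCCABBBCCCABBBCCCABBBCCCABBBCCCABBBCCCCCCCABCABCABBBCCCCCCCABCABCABBBCCCCCCCABCABCABCABCABCABCABBBCCCABBBCC ⇒ CAB·BB·CC·CC·CC·CAB·CAB·CAB·CAB·CAB·CAB·CAB·BB·CC·CAB·BB·CC·CAB·BB·CC·CAB·BB·CC·CAB·BB·CC·CAB·BB·CC·CAB·BB·CC·CC·CC·CAB·CAB·CAB·BB·CC·CC·CC·CAB·CAB·CAB·BB·CC·CC·CC·CAB·CAB·CAB·BB·CC·CC·CC·CAB·CAB·CAB·BB·CC·CC·CC·CAB·CAB·CAB·BB·CC·CC·CC·CAB·CAB·CAB·BB·CC·CC·CC·CAB·CAB·CAB·CAB·CAB·CAB·CAB·BB·CC·CAB·BB·CC·CAB·BB·CC·CC·CC·CAB·CAB·CAB·CAB·CAB·CAB·CAB·BB·CC·CAB·BB·CC·CAB·BB·CC·CC·CC·CAB·CAB·CAB·CAB·CAB·CAB·CAB·BB·CC·CAB·BB·CC·CAB·BB·CC·CAB·BB·CC·CAB·BB·CC·CAB·BB·CC·CAB·BB·CC·CC·CC·CAB·CAB·CAB·BB·CC·CC·CC·CAB·CAB
    A ↦ BB
    B ↦ CC
    C ↦ CAB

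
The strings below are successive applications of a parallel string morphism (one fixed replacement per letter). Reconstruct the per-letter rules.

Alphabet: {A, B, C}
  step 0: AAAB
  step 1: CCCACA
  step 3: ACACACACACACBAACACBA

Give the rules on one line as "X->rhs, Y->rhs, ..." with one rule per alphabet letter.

A->C, B->ACA, C->BA

  step 0 ⇒ step 1: AAAB ⇒ C·C·C·ACA
    A ↦ C
    B ↦ ACA
    C ↦ BA  (constrained at step 1)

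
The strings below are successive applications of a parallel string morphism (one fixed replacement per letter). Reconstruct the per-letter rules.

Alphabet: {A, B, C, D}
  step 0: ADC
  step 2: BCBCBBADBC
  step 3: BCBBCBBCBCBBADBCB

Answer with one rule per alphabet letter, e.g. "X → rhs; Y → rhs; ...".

A->B, B->BC, C->B, D->BAD

  step 2 ⇒ step 3: BCBCBBADBC ⇒ BC·B·BC·B·BC·BC·B·BAD·BC·B
    A ↦ B
    B ↦ BC
    C ↦ B
    D ↦ BAD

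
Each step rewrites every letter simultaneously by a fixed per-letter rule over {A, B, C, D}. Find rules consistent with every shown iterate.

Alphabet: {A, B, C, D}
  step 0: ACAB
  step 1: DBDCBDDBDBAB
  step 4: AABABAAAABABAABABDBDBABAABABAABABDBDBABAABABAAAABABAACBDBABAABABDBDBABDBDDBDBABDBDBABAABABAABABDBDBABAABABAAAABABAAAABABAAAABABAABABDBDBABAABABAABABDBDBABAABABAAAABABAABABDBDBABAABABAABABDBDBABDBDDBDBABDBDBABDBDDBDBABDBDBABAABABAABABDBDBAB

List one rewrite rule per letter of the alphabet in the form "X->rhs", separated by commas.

  step 0 ⇒ step 1: ACAB ⇒ DBD·CBD·DBD·BAB
    A ↦ DBD
    B ↦ BAB
    C ↦ CBD
    D ↦ AA  (constrained at step 1)

A->DBD, B->BAB, C->CBD, D->AA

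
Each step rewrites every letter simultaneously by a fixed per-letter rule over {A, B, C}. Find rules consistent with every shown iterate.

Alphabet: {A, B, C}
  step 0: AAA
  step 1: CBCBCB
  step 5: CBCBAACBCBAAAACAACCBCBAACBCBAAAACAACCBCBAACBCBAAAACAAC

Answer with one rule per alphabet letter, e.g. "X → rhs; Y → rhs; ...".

  step 0 ⇒ step 1: AAA ⇒ CB·CB·CB
    A ↦ CB
    B ↦ C  (constrained at step 1)
    C ↦ AA  (constrained at step 1)

A->CB, B->C, C->AA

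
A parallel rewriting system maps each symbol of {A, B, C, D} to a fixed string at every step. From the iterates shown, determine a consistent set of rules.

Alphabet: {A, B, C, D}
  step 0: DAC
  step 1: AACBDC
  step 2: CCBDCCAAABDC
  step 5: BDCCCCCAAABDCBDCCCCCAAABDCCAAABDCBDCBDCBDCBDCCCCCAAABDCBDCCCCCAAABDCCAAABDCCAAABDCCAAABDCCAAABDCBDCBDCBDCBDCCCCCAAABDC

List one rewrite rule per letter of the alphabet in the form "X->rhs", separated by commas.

  step 1 ⇒ step 2: AACBDC ⇒ C·C·BDC·CA·AA·BDC
    A ↦ C
    B ↦ CA
    C ↦ BDC
    D ↦ AA

A->C, B->CA, C->BDC, D->AA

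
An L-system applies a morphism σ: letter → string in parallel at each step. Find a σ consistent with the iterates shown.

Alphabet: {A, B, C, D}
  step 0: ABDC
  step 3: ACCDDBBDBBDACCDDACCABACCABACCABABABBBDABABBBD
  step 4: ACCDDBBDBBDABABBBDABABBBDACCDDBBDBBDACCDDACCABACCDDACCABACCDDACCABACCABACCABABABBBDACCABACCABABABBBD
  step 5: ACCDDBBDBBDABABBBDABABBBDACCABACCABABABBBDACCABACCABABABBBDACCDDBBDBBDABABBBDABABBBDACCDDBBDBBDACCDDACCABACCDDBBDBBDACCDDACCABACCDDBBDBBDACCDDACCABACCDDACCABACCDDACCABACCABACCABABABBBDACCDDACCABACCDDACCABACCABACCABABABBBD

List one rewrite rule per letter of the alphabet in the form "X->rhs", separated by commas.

  step 4 ⇒ step 5: ACCDDBBDBBDABABBBDABABBBDACCDDBBDBBDACCDDACCABACCDDACCABACCDDACCABACCABACCABABABBBDACCABACCABABABBBD ⇒ ACC·D·D·BBD·BBD·AB·AB·BBD·AB·AB·BBD·ACC·AB·ACC·AB·AB·AB·BBD·ACC·AB·ACC·AB·AB·AB·BBD·ACC·D·D·BBD·BBD·AB·AB·BBD·AB·AB·BBD·ACC·D·D·BBD·BBD·ACC·D·D·ACC·AB·ACC·D·D·BBD·BBD·ACC·D·D·ACC·AB·ACC·D·D·BBD·BBD·ACC·D·D·ACC·AB·ACC·D·D·ACC·AB·ACC·D·D·ACC·AB·ACC·AB·ACC·AB·AB·AB·BBD·ACC·D·D·ACC·AB·ACC·D·D·ACC·AB·ACC·AB·ACC·AB·AB·AB·BBD
    A ↦ ACC
    B ↦ AB
    C ↦ D
    D ↦ BBD

A->ACC, B->AB, C->D, D->BBD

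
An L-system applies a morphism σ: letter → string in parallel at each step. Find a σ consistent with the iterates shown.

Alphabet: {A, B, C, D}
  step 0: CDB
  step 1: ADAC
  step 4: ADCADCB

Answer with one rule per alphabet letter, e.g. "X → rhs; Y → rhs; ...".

  step 0 ⇒ step 1: CDB ⇒ AD·A·C
    B ↦ C
    C ↦ AD
    D ↦ A
    A ↦ B  (constrained at step 1)

A->B, B->C, C->AD, D->A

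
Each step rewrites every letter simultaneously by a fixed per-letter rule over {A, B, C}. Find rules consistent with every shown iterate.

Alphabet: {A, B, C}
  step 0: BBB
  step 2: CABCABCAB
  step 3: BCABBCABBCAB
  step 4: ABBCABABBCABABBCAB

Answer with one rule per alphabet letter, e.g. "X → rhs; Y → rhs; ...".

A->C, B->AB, C->B

  step 3 ⇒ step 4: BCABBCABBCAB ⇒ AB·B·C·AB·AB·B·C·AB·AB·B·C·AB
    A ↦ C
    B ↦ AB
    C ↦ B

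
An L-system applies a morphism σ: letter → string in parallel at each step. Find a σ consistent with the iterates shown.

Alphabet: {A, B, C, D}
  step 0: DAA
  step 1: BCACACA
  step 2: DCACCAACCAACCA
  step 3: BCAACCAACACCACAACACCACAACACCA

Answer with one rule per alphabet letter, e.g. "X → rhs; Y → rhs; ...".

A->CA, B->DC, C->AC, D->BCA

  step 2 ⇒ step 3: DCACCAACCAACCA ⇒ BCA·AC·CA·AC·AC·CA·CA·AC·AC·CA·CA·AC·AC·CA
    A ↦ CA
    C ↦ AC
    D ↦ BCA
  step 1 ⇒ step 2: BCACACA ⇒ DC·AC·CA·AC·CA·AC·CA
    B ↦ DC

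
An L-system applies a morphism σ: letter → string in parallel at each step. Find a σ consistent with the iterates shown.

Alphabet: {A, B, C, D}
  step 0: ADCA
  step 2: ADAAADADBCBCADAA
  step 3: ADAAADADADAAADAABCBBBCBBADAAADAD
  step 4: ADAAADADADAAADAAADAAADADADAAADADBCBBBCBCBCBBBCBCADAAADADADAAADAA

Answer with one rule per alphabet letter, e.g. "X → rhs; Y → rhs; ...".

  step 3 ⇒ step 4: ADAAADADADAAADAABCBBBCBBADAAADAD ⇒ AD·AA·AD·AD·AD·AA·AD·AA·AD·AA·AD·AD·AD·AA·AD·AD·BC·BB·BC·BC·BC·BB·BC·BC·AD·AA·AD·AD·AD·AA·AD·AA
    A ↦ AD
    B ↦ BC
    C ↦ BB
    D ↦ AA

A->AD, B->BC, C->BB, D->AA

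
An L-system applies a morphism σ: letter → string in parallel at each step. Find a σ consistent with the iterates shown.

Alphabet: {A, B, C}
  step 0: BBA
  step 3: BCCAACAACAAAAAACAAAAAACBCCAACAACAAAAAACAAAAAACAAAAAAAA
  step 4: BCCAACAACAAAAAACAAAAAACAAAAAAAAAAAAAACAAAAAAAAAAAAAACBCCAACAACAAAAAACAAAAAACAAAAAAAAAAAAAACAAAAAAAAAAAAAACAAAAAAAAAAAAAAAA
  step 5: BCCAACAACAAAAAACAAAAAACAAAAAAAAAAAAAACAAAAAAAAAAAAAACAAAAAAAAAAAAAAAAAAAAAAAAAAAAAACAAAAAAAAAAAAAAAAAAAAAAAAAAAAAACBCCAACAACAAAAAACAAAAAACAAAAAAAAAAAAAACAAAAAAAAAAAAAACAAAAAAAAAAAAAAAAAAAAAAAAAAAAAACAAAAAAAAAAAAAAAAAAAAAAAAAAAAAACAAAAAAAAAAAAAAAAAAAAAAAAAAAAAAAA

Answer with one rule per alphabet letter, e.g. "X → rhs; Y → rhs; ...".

A->AA, B->BCC, C->AAC

  step 4 ⇒ step 5: BCCAACAACAAAAAACAAAAAACAAAAAAAAAAAAAACAAAAAAAAAAAAAACBCCAACAACAAAAAACAAAAAACAAAAAAAAAAAAAACAAAAAAAAAAAAAACAAAAAAAAAAAAAAAA ⇒ BCC·AAC·AAC·AA·AA·AAC·AA·AA·AAC·AA·AA·AA·AA·AA·AA·AAC·AA·AA·AA·AA·AA·AA·AAC·AA·AA·AA·AA·AA·AA·AA·AA·AA·AA·AA·AA·AA·AA·AAC·AA·AA·AA·AA·AA·AA·AA·AA·AA·AA·AA·AA·AA·AA·AAC·BCC·AAC·AAC·AA·AA·AAC·AA·AA·AAC·AA·AA·AA·AA·AA·AA·AAC·AA·AA·AA·AA·AA·AA·AAC·AA·AA·AA·AA·AA·AA·AA·AA·AA·AA·AA·AA·AA·AA·AAC·AA·AA·AA·AA·AA·AA·AA·AA·AA·AA·AA·AA·AA·AA·AAC·AA·AA·AA·AA·AA·AA·AA·AA·AA·AA·AA·AA·AA·AA·AA·AA
    A ↦ AA
    B ↦ BCC
    C ↦ AAC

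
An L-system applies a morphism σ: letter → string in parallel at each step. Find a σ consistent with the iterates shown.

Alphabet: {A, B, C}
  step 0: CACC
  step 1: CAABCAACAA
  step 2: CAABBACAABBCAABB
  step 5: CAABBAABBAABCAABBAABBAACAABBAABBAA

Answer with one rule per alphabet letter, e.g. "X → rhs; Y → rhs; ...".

  step 1 ⇒ step 2: CAABCAACAA ⇒ CAA·B·B·A·CAA·B·B·CAA·B·B
    A ↦ B
    B ↦ A
    C ↦ CAA

A->B, B->A, C->CAA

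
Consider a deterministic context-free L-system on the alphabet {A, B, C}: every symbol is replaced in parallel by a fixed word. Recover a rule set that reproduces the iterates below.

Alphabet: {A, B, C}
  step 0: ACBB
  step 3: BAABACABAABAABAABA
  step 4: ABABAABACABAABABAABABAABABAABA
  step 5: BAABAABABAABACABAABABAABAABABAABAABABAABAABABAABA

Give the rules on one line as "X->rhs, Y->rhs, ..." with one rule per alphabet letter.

  step 4 ⇒ step 5: ABABAABACABAABABAABABAABABAABA ⇒ BA·A·BA·A·BA·BA·A·BA·CA·BA·A·BA·BA·A·BA·A·BA·BA·A·BA·A·BA·BA·A·BA·A·BA·BA·A·BA
    A ↦ BA
    B ↦ A
    C ↦ CA

A->BA, B->A, C->CA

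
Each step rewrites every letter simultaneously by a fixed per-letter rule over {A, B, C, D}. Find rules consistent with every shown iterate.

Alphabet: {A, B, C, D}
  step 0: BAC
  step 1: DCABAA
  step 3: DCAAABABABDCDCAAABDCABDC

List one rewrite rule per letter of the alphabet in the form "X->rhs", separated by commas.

A->AB, B->DC, C->AA, D->DC

  step 0 ⇒ step 1: BAC ⇒ DC·AB·AA
    A ↦ AB
    B ↦ DC
    C ↦ AA
    D ↦ DC  (constrained at step 1)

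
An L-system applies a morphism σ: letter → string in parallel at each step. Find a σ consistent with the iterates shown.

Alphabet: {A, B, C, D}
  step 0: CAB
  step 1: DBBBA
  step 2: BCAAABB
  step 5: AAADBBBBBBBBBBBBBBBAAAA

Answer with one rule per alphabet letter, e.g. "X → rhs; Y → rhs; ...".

  step 1 ⇒ step 2: DBBBA ⇒ BC·A·A·A·BB
    A ↦ BB
    B ↦ A
    D ↦ BC
  step 0 ⇒ step 1: CAB ⇒ DB·BB·A
    C ↦ DB

A->BB, B->A, C->DB, D->BC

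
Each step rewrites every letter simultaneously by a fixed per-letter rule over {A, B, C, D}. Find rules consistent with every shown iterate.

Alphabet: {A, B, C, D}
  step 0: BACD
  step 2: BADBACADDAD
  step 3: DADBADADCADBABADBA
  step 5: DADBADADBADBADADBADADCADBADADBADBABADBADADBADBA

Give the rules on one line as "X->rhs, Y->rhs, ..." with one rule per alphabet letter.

A->D, B->DA, C->CA, D->BA

  step 2 ⇒ step 3: BADBACADDAD ⇒ DA·D·BA·DA·D·CA·D·BA·BA·D·BA
    A ↦ D
    B ↦ DA
    C ↦ CA
    D ↦ BA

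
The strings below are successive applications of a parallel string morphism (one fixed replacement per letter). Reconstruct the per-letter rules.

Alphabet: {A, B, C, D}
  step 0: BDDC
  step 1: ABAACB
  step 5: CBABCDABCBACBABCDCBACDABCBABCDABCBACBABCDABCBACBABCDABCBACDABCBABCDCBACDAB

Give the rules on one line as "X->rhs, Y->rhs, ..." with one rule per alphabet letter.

A->CD, B->AB, C->CB, D->A

  step 0 ⇒ step 1: BDDC ⇒ AB·A·A·CB
    B ↦ AB
    C ↦ CB
    D ↦ A
    A ↦ CD  (constrained at step 1)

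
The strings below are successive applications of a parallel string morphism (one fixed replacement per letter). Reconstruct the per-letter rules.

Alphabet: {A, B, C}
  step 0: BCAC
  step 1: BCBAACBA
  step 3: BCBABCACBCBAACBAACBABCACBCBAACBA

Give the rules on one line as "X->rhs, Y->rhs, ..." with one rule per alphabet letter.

  step 0 ⇒ step 1: BCAC ⇒ BC·BA·AC·BA
    A ↦ AC
    B ↦ BC
    C ↦ BA

A->AC, B->BC, C->BA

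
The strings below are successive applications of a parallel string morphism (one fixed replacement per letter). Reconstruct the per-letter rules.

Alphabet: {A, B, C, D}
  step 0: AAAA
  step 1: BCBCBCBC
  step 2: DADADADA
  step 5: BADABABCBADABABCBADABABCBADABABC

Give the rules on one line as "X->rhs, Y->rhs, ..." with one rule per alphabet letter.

  step 1 ⇒ step 2: BCBCBCBC ⇒ D·A·D·A·D·A·D·A
    B ↦ D
    C ↦ A
  step 0 ⇒ step 1: AAAA ⇒ BC·BC·BC·BC
    A ↦ BC
    D ↦ BA  (constrained at step 2)

A->BC, B->D, C->A, D->BA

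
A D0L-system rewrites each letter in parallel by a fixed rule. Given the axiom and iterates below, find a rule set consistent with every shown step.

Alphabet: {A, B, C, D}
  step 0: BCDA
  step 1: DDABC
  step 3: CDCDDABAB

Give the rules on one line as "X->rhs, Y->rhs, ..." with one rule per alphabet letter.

  step 0 ⇒ step 1: BCDA ⇒ D·D·AB·C
    A ↦ C
    B ↦ D
    C ↦ D
    D ↦ AB

A->C, B->D, C->D, D->AB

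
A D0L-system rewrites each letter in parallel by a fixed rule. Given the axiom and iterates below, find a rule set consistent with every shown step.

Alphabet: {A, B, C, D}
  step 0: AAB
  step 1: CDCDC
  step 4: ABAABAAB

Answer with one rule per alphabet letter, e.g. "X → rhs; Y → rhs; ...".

  step 0 ⇒ step 1: AAB ⇒ CD·CD·C
    A ↦ CD
    B ↦ C
    C ↦ A  (constrained at step 1)
    D ↦ B  (constrained at step 1)

A->CD, B->C, C->A, D->B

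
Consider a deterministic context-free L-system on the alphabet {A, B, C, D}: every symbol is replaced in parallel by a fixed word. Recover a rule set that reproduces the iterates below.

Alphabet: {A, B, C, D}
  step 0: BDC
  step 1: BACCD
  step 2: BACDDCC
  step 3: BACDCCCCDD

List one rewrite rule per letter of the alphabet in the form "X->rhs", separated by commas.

  step 2 ⇒ step 3: BACDDCC ⇒ BA·C·D·CC·CC·D·D
    A ↦ C
    B ↦ BA
    C ↦ D
    D ↦ CC

A->C, B->BA, C->D, D->CC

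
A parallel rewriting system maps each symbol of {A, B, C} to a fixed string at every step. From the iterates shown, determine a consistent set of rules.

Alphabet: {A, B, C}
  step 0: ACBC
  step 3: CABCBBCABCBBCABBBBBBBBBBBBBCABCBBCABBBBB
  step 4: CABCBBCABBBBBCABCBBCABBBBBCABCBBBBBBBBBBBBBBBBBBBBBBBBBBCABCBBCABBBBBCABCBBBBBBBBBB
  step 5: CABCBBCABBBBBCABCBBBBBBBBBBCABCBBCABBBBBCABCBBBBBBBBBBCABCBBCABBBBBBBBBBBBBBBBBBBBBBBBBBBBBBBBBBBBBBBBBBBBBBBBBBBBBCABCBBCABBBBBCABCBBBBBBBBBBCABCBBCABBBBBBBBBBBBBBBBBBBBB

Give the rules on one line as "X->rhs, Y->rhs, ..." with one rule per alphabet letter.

  step 4 ⇒ step 5: CABCBBCABBBBBCABCBBCABBBBBCABCBBBBBBBBBBBBBBBBBBBBBBBBBBCABCBBCABBBBBCABCBBBBBBBBBB ⇒ CAB·C·BB·CAB·BB·BB·CAB·C·BB·BB·BB·BB·BB·CAB·C·BB·CAB·BB·BB·CAB·C·BB·BB·BB·BB·BB·CAB·C·BB·CAB·BB·BB·BB·BB·BB·BB·BB·BB·BB·BB·BB·BB·BB·BB·BB·BB·BB·BB·BB·BB·BB·BB·BB·BB·BB·BB·CAB·C·BB·CAB·BB·BB·CAB·C·BB·BB·BB·BB·BB·CAB·C·BB·CAB·BB·BB·BB·BB·BB·BB·BB·BB·BB·BB
    A ↦ C
    B ↦ BB
    C ↦ CAB

A->C, B->BB, C->CAB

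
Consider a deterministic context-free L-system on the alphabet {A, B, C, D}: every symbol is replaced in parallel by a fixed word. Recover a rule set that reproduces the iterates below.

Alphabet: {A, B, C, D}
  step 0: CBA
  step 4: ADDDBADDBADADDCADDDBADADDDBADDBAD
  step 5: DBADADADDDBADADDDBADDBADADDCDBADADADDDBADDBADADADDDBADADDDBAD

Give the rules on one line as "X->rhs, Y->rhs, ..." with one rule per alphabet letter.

  step 4 ⇒ step 5: ADDDBADDBADADDCADDDBADADDDBADDBAD ⇒ DB·AD·AD·AD·D·DB·AD·AD·D·DB·AD·DB·AD·AD·DC·DB·AD·AD·AD·D·DB·AD·DB·AD·AD·AD·D·DB·AD·AD·D·DB·AD
    A ↦ DB
    B ↦ D
    C ↦ DC
    D ↦ AD

A->DB, B->D, C->DC, D->AD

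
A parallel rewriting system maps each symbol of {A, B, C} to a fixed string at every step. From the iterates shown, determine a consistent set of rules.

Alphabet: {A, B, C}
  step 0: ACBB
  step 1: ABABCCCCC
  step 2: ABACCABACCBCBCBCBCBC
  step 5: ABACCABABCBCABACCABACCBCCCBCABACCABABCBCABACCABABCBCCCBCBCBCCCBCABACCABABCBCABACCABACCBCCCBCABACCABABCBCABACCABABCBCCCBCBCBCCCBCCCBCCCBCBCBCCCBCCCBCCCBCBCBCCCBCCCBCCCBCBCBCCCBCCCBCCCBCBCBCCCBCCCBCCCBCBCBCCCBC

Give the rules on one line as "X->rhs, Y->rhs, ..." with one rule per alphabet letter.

A->ABA, B->CC, C->BC

  step 1 ⇒ step 2: ABABCCCCC ⇒ ABA·CC·ABA·CC·BC·BC·BC·BC·BC
    A ↦ ABA
    B ↦ CC
    C ↦ BC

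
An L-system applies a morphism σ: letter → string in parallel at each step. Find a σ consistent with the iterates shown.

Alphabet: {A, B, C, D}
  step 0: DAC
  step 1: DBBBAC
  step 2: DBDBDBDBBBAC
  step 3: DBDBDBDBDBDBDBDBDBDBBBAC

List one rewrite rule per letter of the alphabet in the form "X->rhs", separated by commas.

A->BB, B->DB, C->AC, D->DB

  step 2 ⇒ step 3: DBDBDBDBBBAC ⇒ DB·DB·DB·DB·DB·DB·DB·DB·DB·DB·BB·AC
    A ↦ BB
    B ↦ DB
    C ↦ AC
    D ↦ DB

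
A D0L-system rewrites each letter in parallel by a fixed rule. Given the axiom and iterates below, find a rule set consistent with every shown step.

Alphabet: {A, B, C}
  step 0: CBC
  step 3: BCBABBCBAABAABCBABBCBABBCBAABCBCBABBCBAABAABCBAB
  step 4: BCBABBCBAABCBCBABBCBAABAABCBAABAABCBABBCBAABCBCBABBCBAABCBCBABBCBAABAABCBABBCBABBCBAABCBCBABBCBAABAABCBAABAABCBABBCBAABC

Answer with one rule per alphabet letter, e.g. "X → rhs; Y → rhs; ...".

  step 3 ⇒ step 4: BCBABBCBAABAABCBABBCBABBCBAABCBCBABBCBAABAABCBAB ⇒ BC·BAB·BC·BAA·BC·BC·BAB·BC·BAA·BAA·BC·BAA·BAA·BC·BAB·BC·BAA·BC·BC·BAB·BC·BAA·BC·BC·BAB·BC·BAA·BAA·BC·BAB·BC·BAB·BC·BAA·BC·BC·BAB·BC·BAA·BAA·BC·BAA·BAA·BC·BAB·BC·BAA·BC
    A ↦ BAA
    B ↦ BC
    C ↦ BAB

A->BAA, B->BC, C->BAB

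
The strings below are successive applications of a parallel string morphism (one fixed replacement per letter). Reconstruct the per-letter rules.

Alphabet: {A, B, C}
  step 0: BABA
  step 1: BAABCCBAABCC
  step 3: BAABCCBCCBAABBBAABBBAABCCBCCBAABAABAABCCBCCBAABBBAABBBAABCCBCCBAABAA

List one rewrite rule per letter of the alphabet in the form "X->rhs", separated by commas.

A->BCC, B->BAA, C->B

  step 0 ⇒ step 1: BABA ⇒ BAA·BCC·BAA·BCC
    A ↦ BCC
    B ↦ BAA
    C ↦ B  (constrained at step 1)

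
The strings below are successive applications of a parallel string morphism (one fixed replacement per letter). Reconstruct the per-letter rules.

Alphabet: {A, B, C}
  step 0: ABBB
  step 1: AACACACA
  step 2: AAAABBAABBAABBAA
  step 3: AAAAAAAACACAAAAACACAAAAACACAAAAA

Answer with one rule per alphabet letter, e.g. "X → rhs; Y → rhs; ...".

  step 2 ⇒ step 3: AAAABBAABBAABBAA ⇒ AA·AA·AA·AA·CA·CA·AA·AA·CA·CA·AA·AA·CA·CA·AA·AA
    A ↦ AA
    B ↦ CA
  step 1 ⇒ step 2: AACACACA ⇒ AA·AA·BB·AA·BB·AA·BB·AA
    C ↦ BB

A->AA, B->CA, C->BB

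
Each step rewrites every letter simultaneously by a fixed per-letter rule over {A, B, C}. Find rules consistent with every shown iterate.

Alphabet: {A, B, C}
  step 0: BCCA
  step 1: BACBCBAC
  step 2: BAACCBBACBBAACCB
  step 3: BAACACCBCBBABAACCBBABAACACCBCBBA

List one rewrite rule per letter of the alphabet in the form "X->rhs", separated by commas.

  step 2 ⇒ step 3: BAACCBBACBBAACCB ⇒ BA·AC·AC·CB·CB·BA·BA·AC·CB·BA·BA·AC·AC·CB·CB·BA
    A ↦ AC
    B ↦ BA
    C ↦ CB

A->AC, B->BA, C->CB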